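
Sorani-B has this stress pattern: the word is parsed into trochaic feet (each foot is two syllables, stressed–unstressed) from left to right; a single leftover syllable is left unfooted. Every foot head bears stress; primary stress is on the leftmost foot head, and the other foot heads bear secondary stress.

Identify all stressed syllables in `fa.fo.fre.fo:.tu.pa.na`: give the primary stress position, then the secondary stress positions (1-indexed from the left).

Parse left to right into trochaic (ˈσσ) feet: (ˈfa.fo) (ˈfre.fo:) (ˈtu.pa) na. Syllable 7 is left unfooted.
Foot heads (stressed positions): 1, 3, 5.
End Rule Leftmost: primary stress on the leftmost head = syllable 1.
Secondary stress on 3, 5: ˈfa.fo.ˌfre.fo:.ˌtu.pa.na.

primary 1, secondary 3, 5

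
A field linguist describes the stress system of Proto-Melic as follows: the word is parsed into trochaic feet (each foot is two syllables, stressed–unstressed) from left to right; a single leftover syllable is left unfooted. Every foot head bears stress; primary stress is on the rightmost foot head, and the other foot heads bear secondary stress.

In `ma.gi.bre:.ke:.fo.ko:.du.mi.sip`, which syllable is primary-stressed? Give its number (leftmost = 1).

7

Parse left to right into trochaic (ˈσσ) feet: (ˈma.gi) (ˈbre:.ke:) (ˈfo.ko:) (ˈdu.mi) sip. Syllable 9 is left unfooted.
Foot heads (stressed positions): 1, 3, 5, 7.
End Rule Rightmost: primary stress on the rightmost head = syllable 7.
Primary stress: syllable 7 → ma.gi.bre:.ke:.fo.ko:.ˈdu.mi.sip.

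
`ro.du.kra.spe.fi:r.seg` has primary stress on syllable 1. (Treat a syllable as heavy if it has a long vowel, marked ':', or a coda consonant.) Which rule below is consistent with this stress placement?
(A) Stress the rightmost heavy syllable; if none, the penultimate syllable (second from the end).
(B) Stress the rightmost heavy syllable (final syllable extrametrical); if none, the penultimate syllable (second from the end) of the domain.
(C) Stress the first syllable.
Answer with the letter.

Rule A → syllable 6 (observed: 1).
Rule B → syllable 5 (observed: 1).
Rule C → syllable 1 ✓.

C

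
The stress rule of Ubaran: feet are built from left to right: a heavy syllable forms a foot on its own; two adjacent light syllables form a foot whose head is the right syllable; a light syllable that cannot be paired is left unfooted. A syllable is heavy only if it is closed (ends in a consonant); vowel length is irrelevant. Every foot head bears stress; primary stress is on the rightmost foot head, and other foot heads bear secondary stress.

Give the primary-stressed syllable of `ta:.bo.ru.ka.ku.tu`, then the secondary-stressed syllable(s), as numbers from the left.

Weights: 1 ta: L, 2 bo L, 3 ru L, 4 ka L, 5 ku L, 6 tu L.
Parse left to right (heavy = foot alone; LL = one foot; stranded L unfooted): (ta:.ˈbo) (ru.ˈka) (ku.ˈtu).
Foot heads: 2, 4, 6.
Primary stress on the rightmost head = syllable 6.
Secondary stress on 2, 4: ta:.ˌbo.ru.ˌka.ku.ˈtu.

primary 6, secondary 2, 4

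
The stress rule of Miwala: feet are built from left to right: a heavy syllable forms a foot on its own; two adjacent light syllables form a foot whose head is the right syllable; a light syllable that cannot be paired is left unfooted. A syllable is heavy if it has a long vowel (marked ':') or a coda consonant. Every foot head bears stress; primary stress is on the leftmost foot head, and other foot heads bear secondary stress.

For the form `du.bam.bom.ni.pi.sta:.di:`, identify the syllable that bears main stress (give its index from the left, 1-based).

Weights: 1 du L, 2 bam H, 3 bom H, 4 ni L, 5 pi L, 6 sta: H, 7 di: H.
Parse left to right (heavy = foot alone; LL = one foot; stranded L unfooted): du (ˈbam) (ˈbom) (ni.ˈpi) (ˈsta:) (ˈdi:).
Foot heads: 2, 3, 5, 6, 7.
Primary stress on the leftmost head = syllable 2.
Primary stress: syllable 2 → du.ˈbam.bom.ni.pi.sta:.di:.

2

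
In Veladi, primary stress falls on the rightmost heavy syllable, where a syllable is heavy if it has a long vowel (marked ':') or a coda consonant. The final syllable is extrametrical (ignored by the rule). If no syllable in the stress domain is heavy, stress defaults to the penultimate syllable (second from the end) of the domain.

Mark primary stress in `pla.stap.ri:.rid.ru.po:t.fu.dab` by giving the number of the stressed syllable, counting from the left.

6

The final syllable (8, dab) is extrametrical; the stress domain is syllables 1–7.
Weights: 1 pla L, 2 stap H, 3 ri: H, 4 rid H, 5 ru L, 6 po:t H, 7 fu L.
Heavy syllables in the domain: 2, 3, 4, 6. The rightmost is syllable 6 (po:t).
Primary stress: syllable 6 → pla.stap.ri:.rid.ru.ˈpo:t.fu.dab.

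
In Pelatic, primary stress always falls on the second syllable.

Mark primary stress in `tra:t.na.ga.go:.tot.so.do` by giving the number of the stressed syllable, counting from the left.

The word has 7 syllables; the second syllable is syllable 2 (na).
Primary stress: syllable 2 → tra:t.ˈna.ga.go:.tot.so.do.

2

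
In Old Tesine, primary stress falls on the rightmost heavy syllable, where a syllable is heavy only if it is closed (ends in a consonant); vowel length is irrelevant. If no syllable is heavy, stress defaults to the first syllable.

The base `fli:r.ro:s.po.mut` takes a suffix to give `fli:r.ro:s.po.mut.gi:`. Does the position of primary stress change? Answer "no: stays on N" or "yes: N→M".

Base `fli:r.ro:s.po.mut` (4 syllables):
  Weights: 1 fli:r H, 2 ro:s H, 3 po L, 4 mut H.
  Heavy syllables in the domain: 1, 2, 4. The rightmost is syllable 4 (mut).
  → primary stress on syllable 4.
Suffixed `fli:r.ro:s.po.mut.gi:` (5 syllables):
  Weights: 1 fli:r H, 2 ro:s H, 3 po L, 4 mut H, 5 gi: L.
  Heavy syllables in the domain: 1, 2, 4. The rightmost is syllable 4 (mut).
  → primary stress on syllable 4.

no: stays on 4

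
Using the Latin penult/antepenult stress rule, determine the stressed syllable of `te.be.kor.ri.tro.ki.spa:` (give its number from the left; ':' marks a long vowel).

Classical Latin: stress the penult if heavy (long vowel or closed), else the antepenult.
Weights: 5 tro L, 6 ki L, 7 spa: H.
The penult (syllable 6, ki) is light, so stress falls on the antepenult (syllable 5, tro).
Stress on syllable 5: te.be.kor.ri.ˈtro.ki.spa:.

5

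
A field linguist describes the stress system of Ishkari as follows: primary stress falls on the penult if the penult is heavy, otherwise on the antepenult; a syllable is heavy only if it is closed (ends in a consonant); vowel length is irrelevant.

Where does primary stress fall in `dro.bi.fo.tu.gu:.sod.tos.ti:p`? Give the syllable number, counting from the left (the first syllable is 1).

7

Weights: 6 sod H, 7 tos H, 8 ti:p H.
The penult (syllable 7, tos) is heavy, so it takes stress.
Primary stress: syllable 7 → dro.bi.fo.tu.gu:.sod.ˈtos.ti:p.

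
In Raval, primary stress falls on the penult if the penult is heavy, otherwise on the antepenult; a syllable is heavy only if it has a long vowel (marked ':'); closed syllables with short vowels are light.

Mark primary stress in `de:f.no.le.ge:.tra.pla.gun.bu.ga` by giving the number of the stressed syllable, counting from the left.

7

Weights: 7 gun L, 8 bu L, 9 ga L.
The penult (syllable 8, bu) is light, so stress falls on the antepenult (syllable 7, gun).
Primary stress: syllable 7 → de:f.no.le.ge:.tra.pla.ˈgun.bu.ga.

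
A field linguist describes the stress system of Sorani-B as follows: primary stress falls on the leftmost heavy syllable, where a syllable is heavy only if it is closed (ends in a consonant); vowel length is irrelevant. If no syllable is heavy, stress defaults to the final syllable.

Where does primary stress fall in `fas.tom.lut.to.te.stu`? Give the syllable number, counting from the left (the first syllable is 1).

1

Weights: 1 fas H, 2 tom H, 3 lut H, 4 to L, 5 te L, 6 stu L.
Heavy syllables in the domain: 1, 2, 3. The leftmost is syllable 1 (fas).
Primary stress: syllable 1 → ˈfas.tom.lut.to.te.stu.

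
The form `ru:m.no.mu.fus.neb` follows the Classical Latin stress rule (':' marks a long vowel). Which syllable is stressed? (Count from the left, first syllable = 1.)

Classical Latin: stress the penult if heavy (long vowel or closed), else the antepenult.
Weights: 3 mu L, 4 fus H, 5 neb H.
The penult (syllable 4, fus) is heavy, so it takes stress.
Stress on syllable 4: ru:m.no.mu.ˈfus.neb.

4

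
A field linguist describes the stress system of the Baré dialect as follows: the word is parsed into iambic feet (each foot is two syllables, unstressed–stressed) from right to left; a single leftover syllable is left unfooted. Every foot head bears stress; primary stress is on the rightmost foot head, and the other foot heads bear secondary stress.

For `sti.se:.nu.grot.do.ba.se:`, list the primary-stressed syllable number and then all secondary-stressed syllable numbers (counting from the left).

Parse right to left into iambic (σˈσ) feet: sti (se:.ˈnu) (grot.ˈdo) (ba.ˈse:). Syllable 1 is left unfooted.
Foot heads (stressed positions): 3, 5, 7.
End Rule Rightmost: primary stress on the rightmost head = syllable 7.
Secondary stress on 3, 5: sti.se:.ˌnu.grot.ˌdo.ba.ˈse:.

primary 7, secondary 3, 5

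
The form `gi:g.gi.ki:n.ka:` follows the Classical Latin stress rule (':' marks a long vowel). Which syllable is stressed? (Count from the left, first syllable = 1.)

Classical Latin: stress the penult if heavy (long vowel or closed), else the antepenult.
Weights: 2 gi L, 3 ki:n H, 4 ka: H.
The penult (syllable 3, ki:n) is heavy, so it takes stress.
Stress on syllable 3: gi:g.gi.ˈki:n.ka:.

3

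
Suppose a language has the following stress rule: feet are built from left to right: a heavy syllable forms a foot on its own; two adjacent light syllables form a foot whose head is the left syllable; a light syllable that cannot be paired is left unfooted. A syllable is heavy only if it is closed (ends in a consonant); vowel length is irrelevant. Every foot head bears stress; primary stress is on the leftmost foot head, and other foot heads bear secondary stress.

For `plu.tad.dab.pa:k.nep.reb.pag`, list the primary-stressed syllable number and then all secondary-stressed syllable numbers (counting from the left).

Weights: 1 plu L, 2 tad H, 3 dab H, 4 pa:k H, 5 nep H, 6 reb H, 7 pag H.
Parse left to right (heavy = foot alone; LL = one foot; stranded L unfooted): plu (ˈtad) (ˈdab) (ˈpa:k) (ˈnep) (ˈreb) (ˈpag).
Foot heads: 2, 3, 4, 5, 6, 7.
Primary stress on the leftmost head = syllable 2.
Secondary stress on 3, 4, 5, 6, 7: plu.ˈtad.ˌdab.ˌpa:k.ˌnep.ˌreb.ˌpag.

primary 2, secondary 3, 4, 5, 6, 7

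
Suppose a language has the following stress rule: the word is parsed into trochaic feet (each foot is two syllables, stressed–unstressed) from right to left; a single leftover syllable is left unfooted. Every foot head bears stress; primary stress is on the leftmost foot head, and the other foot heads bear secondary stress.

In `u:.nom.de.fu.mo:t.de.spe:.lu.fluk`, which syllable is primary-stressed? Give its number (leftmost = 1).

2

Parse right to left into trochaic (ˈσσ) feet: u: (ˈnom.de) (ˈfu.mo:t) (ˈde.spe:) (ˈlu.fluk). Syllable 1 is left unfooted.
Foot heads (stressed positions): 2, 4, 6, 8.
End Rule Leftmost: primary stress on the leftmost head = syllable 2.
Primary stress: syllable 2 → u:.ˈnom.de.fu.mo:t.de.spe:.lu.fluk.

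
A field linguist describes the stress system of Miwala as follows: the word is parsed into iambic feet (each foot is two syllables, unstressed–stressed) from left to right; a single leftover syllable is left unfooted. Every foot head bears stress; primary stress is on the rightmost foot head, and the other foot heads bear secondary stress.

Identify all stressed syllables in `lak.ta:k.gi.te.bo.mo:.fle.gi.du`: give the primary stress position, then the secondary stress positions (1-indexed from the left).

Parse left to right into iambic (σˈσ) feet: (lak.ˈta:k) (gi.ˈte) (bo.ˈmo:) (fle.ˈgi) du. Syllable 9 is left unfooted.
Foot heads (stressed positions): 2, 4, 6, 8.
End Rule Rightmost: primary stress on the rightmost head = syllable 8.
Secondary stress on 2, 4, 6: lak.ˌta:k.gi.ˌte.bo.ˌmo:.fle.ˈgi.du.

primary 8, secondary 2, 4, 6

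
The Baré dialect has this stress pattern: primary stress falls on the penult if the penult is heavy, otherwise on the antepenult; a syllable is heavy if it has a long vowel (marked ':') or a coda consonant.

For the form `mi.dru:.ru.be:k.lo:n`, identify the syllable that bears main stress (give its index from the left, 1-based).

Weights: 3 ru L, 4 be:k H, 5 lo:n H.
The penult (syllable 4, be:k) is heavy, so it takes stress.
Primary stress: syllable 4 → mi.dru:.ru.ˈbe:k.lo:n.

4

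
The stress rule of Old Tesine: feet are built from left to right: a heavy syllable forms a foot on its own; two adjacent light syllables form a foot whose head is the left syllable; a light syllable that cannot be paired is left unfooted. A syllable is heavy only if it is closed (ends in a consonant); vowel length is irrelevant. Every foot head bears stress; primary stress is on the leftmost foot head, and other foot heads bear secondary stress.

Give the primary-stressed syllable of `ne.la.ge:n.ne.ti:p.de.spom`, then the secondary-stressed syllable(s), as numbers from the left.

primary 1, secondary 3, 5, 7

Weights: 1 ne L, 2 la L, 3 ge:n H, 4 ne L, 5 ti:p H, 6 de L, 7 spom H.
Parse left to right (heavy = foot alone; LL = one foot; stranded L unfooted): (ˈne.la) (ˈge:n) ne (ˈti:p) de (ˈspom).
Foot heads: 1, 3, 5, 7.
Primary stress on the leftmost head = syllable 1.
Secondary stress on 3, 5, 7: ˈne.la.ˌge:n.ne.ˌti:p.de.ˌspom.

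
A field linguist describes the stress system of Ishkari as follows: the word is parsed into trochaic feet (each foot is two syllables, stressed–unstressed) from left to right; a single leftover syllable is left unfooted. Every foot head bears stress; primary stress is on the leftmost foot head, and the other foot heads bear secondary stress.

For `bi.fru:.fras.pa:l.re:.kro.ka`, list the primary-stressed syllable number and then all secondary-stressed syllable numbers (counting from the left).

primary 1, secondary 3, 5

Parse left to right into trochaic (ˈσσ) feet: (ˈbi.fru:) (ˈfras.pa:l) (ˈre:.kro) ka. Syllable 7 is left unfooted.
Foot heads (stressed positions): 1, 3, 5.
End Rule Leftmost: primary stress on the leftmost head = syllable 1.
Secondary stress on 3, 5: ˈbi.fru:.ˌfras.pa:l.ˌre:.kro.ka.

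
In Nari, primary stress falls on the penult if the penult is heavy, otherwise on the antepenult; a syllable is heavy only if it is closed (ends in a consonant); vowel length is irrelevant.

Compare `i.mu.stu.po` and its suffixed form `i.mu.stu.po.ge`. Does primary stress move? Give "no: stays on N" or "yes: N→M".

yes: 2→3

Base `i.mu.stu.po` (4 syllables):
  Weights: 2 mu L, 3 stu L, 4 po L.
  The penult (syllable 3, stu) is light, so stress falls on the antepenult (syllable 2, mu).
  → primary stress on syllable 2.
Suffixed `i.mu.stu.po.ge` (5 syllables):
  Weights: 3 stu L, 4 po L, 5 ge L.
  The penult (syllable 4, po) is light, so stress falls on the antepenult (syllable 3, stu).
  → primary stress on syllable 3.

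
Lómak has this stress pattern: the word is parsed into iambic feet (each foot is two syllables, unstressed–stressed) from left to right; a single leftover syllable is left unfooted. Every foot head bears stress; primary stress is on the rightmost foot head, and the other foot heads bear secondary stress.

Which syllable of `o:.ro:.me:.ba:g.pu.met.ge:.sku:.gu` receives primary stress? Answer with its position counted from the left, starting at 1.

Parse left to right into iambic (σˈσ) feet: (o:.ˈro:) (me:.ˈba:g) (pu.ˈmet) (ge:.ˈsku:) gu. Syllable 9 is left unfooted.
Foot heads (stressed positions): 2, 4, 6, 8.
End Rule Rightmost: primary stress on the rightmost head = syllable 8.
Primary stress: syllable 8 → o:.ro:.me:.ba:g.pu.met.ge:.ˈsku:.gu.

8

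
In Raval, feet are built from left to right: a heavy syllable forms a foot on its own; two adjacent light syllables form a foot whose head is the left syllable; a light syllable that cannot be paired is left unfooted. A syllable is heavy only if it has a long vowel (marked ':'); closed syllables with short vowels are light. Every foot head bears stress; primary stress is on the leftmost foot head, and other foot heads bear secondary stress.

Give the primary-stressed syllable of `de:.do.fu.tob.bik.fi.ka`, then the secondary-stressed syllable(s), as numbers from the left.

Weights: 1 de: H, 2 do L, 3 fu L, 4 tob L, 5 bik L, 6 fi L, 7 ka L.
Parse left to right (heavy = foot alone; LL = one foot; stranded L unfooted): (ˈde:) (ˈdo.fu) (ˈtob.bik) (ˈfi.ka).
Foot heads: 1, 2, 4, 6.
Primary stress on the leftmost head = syllable 1.
Secondary stress on 2, 4, 6: ˈde:.ˌdo.fu.ˌtob.bik.ˌfi.ka.

primary 1, secondary 2, 4, 6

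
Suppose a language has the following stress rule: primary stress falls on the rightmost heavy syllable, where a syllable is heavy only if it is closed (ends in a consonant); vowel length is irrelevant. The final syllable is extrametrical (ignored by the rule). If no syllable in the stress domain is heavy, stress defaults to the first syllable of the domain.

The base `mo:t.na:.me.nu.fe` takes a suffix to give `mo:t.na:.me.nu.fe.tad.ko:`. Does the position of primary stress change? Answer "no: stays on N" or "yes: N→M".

Base `mo:t.na:.me.nu.fe` (5 syllables):
  The final syllable (5, fe) is extrametrical; the stress domain is syllables 1–4.
  Weights: 1 mo:t H, 2 na: L, 3 me L, 4 nu L.
  Heavy syllables in the domain: 1. The rightmost is syllable 1 (mo:t).
  → primary stress on syllable 1.
Suffixed `mo:t.na:.me.nu.fe.tad.ko:` (7 syllables):
  The final syllable (7, ko:) is extrametrical; the stress domain is syllables 1–6.
  Weights: 1 mo:t H, 2 na: L, 3 me L, 4 nu L, 5 fe L, 6 tad H.
  Heavy syllables in the domain: 1, 6. The rightmost is syllable 6 (tad).
  → primary stress on syllable 6.

yes: 1→6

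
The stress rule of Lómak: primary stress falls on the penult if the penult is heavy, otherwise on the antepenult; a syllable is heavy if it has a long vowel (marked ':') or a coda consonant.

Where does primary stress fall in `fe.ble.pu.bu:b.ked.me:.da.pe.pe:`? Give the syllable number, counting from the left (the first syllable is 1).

Weights: 7 da L, 8 pe L, 9 pe: H.
The penult (syllable 8, pe) is light, so stress falls on the antepenult (syllable 7, da).
Primary stress: syllable 7 → fe.ble.pu.bu:b.ked.me:.ˈda.pe.pe:.

7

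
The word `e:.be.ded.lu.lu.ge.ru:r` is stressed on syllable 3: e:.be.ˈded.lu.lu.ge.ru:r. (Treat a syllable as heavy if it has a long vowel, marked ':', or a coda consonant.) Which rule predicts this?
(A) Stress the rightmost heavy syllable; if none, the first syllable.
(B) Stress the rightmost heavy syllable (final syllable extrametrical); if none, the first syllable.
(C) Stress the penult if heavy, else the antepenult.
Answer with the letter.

Rule A → syllable 7 (observed: 3).
Rule B → syllable 3 ✓.
Rule C → syllable 5 (observed: 3).

B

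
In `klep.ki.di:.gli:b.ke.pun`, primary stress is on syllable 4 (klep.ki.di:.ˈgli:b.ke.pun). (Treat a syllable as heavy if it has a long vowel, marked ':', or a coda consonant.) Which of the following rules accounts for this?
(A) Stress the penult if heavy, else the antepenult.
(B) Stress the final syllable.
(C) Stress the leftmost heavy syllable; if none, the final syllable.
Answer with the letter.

A

Rule A → syllable 4 ✓.
Rule B → syllable 6 (observed: 4).
Rule C → syllable 1 (observed: 4).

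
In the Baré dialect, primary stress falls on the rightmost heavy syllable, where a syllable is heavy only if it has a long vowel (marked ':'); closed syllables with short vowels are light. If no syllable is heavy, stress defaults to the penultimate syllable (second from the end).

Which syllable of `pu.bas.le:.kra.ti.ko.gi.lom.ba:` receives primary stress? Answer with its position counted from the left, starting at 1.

Weights: 1 pu L, 2 bas L, 3 le: H, 4 kra L, 5 ti L, 6 ko L, 7 gi L, 8 lom L, 9 ba: H.
Heavy syllables in the domain: 3, 9. The rightmost is syllable 9 (ba:).
Primary stress: syllable 9 → pu.bas.le:.kra.ti.ko.gi.lom.ˈba:.

9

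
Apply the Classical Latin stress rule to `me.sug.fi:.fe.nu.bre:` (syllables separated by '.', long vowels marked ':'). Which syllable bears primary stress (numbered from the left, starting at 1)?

Classical Latin: stress the penult if heavy (long vowel or closed), else the antepenult.
Weights: 4 fe L, 5 nu L, 6 bre: H.
The penult (syllable 5, nu) is light, so stress falls on the antepenult (syllable 4, fe).
Stress on syllable 4: me.sug.fi:.ˈfe.nu.bre:.

4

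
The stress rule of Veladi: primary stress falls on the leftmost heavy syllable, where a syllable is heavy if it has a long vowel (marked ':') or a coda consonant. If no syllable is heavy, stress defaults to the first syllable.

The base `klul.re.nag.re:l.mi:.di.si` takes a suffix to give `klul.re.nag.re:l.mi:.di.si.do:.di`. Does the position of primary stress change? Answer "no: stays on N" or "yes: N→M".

Base `klul.re.nag.re:l.mi:.di.si` (7 syllables):
  Weights: 1 klul H, 2 re L, 3 nag H, 4 re:l H, 5 mi: H, 6 di L, 7 si L.
  Heavy syllables in the domain: 1, 3, 4, 5. The leftmost is syllable 1 (klul).
  → primary stress on syllable 1.
Suffixed `klul.re.nag.re:l.mi:.di.si.do:.di` (9 syllables):
  Weights: 1 klul H, 2 re L, 3 nag H, 4 re:l H, 5 mi: H, 6 di L, 7 si L, 8 do: H, 9 di L.
  Heavy syllables in the domain: 1, 3, 4, 5, 8. The leftmost is syllable 1 (klul).
  → primary stress on syllable 1.

no: stays on 1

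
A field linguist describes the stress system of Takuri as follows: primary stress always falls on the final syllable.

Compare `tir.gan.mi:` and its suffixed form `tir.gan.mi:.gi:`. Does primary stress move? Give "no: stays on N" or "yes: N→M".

yes: 3→4

Base `tir.gan.mi:` (3 syllables):
  The word has 3 syllables; the final syllable is syllable 3 (mi:).
  → primary stress on syllable 3.
Suffixed `tir.gan.mi:.gi:` (4 syllables):
  The word has 4 syllables; the final syllable is syllable 4 (gi:).
  → primary stress on syllable 4.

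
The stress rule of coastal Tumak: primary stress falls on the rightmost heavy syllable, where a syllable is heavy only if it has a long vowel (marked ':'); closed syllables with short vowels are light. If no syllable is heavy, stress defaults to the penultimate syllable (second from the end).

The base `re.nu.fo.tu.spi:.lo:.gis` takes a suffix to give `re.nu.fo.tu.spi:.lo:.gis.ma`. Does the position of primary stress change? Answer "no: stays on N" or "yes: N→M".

no: stays on 6

Base `re.nu.fo.tu.spi:.lo:.gis` (7 syllables):
  Weights: 1 re L, 2 nu L, 3 fo L, 4 tu L, 5 spi: H, 6 lo: H, 7 gis L.
  Heavy syllables in the domain: 5, 6. The rightmost is syllable 6 (lo:).
  → primary stress on syllable 6.
Suffixed `re.nu.fo.tu.spi:.lo:.gis.ma` (8 syllables):
  Weights: 1 re L, 2 nu L, 3 fo L, 4 tu L, 5 spi: H, 6 lo: H, 7 gis L, 8 ma L.
  Heavy syllables in the domain: 5, 6. The rightmost is syllable 6 (lo:).
  → primary stress on syllable 6.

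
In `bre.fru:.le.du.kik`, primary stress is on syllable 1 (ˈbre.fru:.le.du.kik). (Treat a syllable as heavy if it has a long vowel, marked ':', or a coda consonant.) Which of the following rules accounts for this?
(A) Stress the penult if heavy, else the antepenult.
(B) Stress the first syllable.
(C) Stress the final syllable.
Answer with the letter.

B

Rule A → syllable 3 (observed: 1).
Rule B → syllable 1 ✓.
Rule C → syllable 5 (observed: 1).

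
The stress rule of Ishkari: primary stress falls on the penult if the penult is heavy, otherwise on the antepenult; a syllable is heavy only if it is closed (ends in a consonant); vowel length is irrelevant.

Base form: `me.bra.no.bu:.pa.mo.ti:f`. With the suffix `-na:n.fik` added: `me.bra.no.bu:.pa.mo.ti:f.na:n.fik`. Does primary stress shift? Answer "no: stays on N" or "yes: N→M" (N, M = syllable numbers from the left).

yes: 5→8

Base `me.bra.no.bu:.pa.mo.ti:f` (7 syllables):
  Weights: 5 pa L, 6 mo L, 7 ti:f H.
  The penult (syllable 6, mo) is light, so stress falls on the antepenult (syllable 5, pa).
  → primary stress on syllable 5.
Suffixed `me.bra.no.bu:.pa.mo.ti:f.na:n.fik` (9 syllables):
  Weights: 7 ti:f H, 8 na:n H, 9 fik H.
  The penult (syllable 8, na:n) is heavy, so it takes stress.
  → primary stress on syllable 8.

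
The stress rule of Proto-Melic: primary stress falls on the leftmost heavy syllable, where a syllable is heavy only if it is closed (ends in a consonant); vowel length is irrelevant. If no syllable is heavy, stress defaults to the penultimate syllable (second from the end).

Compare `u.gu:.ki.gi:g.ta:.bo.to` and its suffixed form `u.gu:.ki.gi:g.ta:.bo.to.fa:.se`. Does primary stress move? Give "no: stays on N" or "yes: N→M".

no: stays on 4

Base `u.gu:.ki.gi:g.ta:.bo.to` (7 syllables):
  Weights: 1 u L, 2 gu: L, 3 ki L, 4 gi:g H, 5 ta: L, 6 bo L, 7 to L.
  Heavy syllables in the domain: 4. The leftmost is syllable 4 (gi:g).
  → primary stress on syllable 4.
Suffixed `u.gu:.ki.gi:g.ta:.bo.to.fa:.se` (9 syllables):
  Weights: 1 u L, 2 gu: L, 3 ki L, 4 gi:g H, 5 ta: L, 6 bo L, 7 to L, 8 fa: L, 9 se L.
  Heavy syllables in the domain: 4. The leftmost is syllable 4 (gi:g).
  → primary stress on syllable 4.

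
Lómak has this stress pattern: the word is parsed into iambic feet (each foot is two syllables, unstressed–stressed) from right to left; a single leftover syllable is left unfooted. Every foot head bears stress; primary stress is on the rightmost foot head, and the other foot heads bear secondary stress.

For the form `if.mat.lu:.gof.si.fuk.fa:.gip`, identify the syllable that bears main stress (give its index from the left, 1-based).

Parse right to left into iambic (σˈσ) feet: (if.ˈmat) (lu:.ˈgof) (si.ˈfuk) (fa:.ˈgip).
Foot heads (stressed positions): 2, 4, 6, 8.
End Rule Rightmost: primary stress on the rightmost head = syllable 8.
Primary stress: syllable 8 → if.mat.lu:.gof.si.fuk.fa:.ˈgip.

8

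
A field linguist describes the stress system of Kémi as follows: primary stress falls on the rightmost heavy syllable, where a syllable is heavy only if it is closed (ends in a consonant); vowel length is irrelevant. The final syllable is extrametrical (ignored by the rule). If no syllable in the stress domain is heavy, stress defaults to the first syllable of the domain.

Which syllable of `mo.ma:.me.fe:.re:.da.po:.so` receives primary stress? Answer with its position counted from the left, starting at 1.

1

The final syllable (8, so) is extrametrical; the stress domain is syllables 1–7.
Weights: 1 mo L, 2 ma: L, 3 me L, 4 fe: L, 5 re: L, 6 da L, 7 po: L.
No heavy syllable in the domain; default to the first syllable of the domain = syllable 1.
Primary stress: syllable 1 → ˈmo.ma:.me.fe:.re:.da.po:.so.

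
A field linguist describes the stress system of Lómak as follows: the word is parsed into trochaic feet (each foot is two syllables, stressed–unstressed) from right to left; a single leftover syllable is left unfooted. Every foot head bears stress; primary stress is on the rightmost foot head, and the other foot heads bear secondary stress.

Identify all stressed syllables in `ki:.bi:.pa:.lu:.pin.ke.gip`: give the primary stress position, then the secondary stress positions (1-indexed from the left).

primary 6, secondary 2, 4

Parse right to left into trochaic (ˈσσ) feet: ki: (ˈbi:.pa:) (ˈlu:.pin) (ˈke.gip). Syllable 1 is left unfooted.
Foot heads (stressed positions): 2, 4, 6.
End Rule Rightmost: primary stress on the rightmost head = syllable 6.
Secondary stress on 2, 4: ki:.ˌbi:.pa:.ˌlu:.pin.ˈke.gip.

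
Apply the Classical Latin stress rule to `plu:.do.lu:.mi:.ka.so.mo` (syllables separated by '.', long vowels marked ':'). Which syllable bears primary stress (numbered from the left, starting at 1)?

5

Classical Latin: stress the penult if heavy (long vowel or closed), else the antepenult.
Weights: 5 ka L, 6 so L, 7 mo L.
The penult (syllable 6, so) is light, so stress falls on the antepenult (syllable 5, ka).
Stress on syllable 5: plu:.do.lu:.mi:.ˈka.so.mo.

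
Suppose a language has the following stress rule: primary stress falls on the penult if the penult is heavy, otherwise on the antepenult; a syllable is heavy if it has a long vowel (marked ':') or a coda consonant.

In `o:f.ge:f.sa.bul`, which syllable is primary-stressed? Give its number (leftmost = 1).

Weights: 2 ge:f H, 3 sa L, 4 bul H.
The penult (syllable 3, sa) is light, so stress falls on the antepenult (syllable 2, ge:f).
Primary stress: syllable 2 → o:f.ˈge:f.sa.bul.

2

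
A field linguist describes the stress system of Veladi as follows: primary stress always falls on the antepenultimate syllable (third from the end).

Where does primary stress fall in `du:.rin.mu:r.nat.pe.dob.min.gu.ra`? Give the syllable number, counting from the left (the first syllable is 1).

The word has 9 syllables; the antepenultimate syllable (third from the end) is syllable 7 (min).
Primary stress: syllable 7 → du:.rin.mu:r.nat.pe.dob.ˈmin.gu.ra.

7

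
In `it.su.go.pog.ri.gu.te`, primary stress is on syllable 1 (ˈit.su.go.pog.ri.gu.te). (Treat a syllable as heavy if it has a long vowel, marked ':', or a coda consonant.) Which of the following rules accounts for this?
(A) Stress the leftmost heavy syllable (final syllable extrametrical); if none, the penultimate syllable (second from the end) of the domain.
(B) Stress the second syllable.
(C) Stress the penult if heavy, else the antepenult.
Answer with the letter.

A

Rule A → syllable 1 ✓.
Rule B → syllable 2 (observed: 1).
Rule C → syllable 5 (observed: 1).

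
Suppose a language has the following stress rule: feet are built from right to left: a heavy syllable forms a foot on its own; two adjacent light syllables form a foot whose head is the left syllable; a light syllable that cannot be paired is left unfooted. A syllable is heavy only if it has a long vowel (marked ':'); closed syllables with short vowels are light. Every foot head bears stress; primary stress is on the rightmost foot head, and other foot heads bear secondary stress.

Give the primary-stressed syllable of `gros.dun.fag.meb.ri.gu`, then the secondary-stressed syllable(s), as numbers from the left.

primary 5, secondary 1, 3

Weights: 1 gros L, 2 dun L, 3 fag L, 4 meb L, 5 ri L, 6 gu L.
Parse right to left (heavy = foot alone; LL = one foot; stranded L unfooted): (ˈgros.dun) (ˈfag.meb) (ˈri.gu).
Foot heads: 1, 3, 5.
Primary stress on the rightmost head = syllable 5.
Secondary stress on 1, 3: ˌgros.dun.ˌfag.meb.ˈri.gu.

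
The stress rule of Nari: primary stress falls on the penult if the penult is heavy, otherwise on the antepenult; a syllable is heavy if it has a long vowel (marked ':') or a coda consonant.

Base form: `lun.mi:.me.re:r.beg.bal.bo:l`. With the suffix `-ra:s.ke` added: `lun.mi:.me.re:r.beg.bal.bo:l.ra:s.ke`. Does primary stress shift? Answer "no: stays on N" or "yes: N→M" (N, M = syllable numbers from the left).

yes: 6→8

Base `lun.mi:.me.re:r.beg.bal.bo:l` (7 syllables):
  Weights: 5 beg H, 6 bal H, 7 bo:l H.
  The penult (syllable 6, bal) is heavy, so it takes stress.
  → primary stress on syllable 6.
Suffixed `lun.mi:.me.re:r.beg.bal.bo:l.ra:s.ke` (9 syllables):
  Weights: 7 bo:l H, 8 ra:s H, 9 ke L.
  The penult (syllable 8, ra:s) is heavy, so it takes stress.
  → primary stress on syllable 8.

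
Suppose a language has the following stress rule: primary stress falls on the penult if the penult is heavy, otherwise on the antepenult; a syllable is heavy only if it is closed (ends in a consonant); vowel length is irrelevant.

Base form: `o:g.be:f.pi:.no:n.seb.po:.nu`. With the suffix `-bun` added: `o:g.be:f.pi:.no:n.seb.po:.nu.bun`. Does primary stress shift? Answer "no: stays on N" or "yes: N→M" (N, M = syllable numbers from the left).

yes: 5→6

Base `o:g.be:f.pi:.no:n.seb.po:.nu` (7 syllables):
  Weights: 5 seb H, 6 po: L, 7 nu L.
  The penult (syllable 6, po:) is light, so stress falls on the antepenult (syllable 5, seb).
  → primary stress on syllable 5.
Suffixed `o:g.be:f.pi:.no:n.seb.po:.nu.bun` (8 syllables):
  Weights: 6 po: L, 7 nu L, 8 bun H.
  The penult (syllable 7, nu) is light, so stress falls on the antepenult (syllable 6, po:).
  → primary stress on syllable 6.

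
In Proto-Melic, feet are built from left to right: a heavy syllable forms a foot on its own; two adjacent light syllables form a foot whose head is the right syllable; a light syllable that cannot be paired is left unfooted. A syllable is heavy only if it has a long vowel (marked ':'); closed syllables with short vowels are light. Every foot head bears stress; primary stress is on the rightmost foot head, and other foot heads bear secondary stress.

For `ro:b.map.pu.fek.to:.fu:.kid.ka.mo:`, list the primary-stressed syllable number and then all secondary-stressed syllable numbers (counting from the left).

primary 9, secondary 1, 3, 5, 6, 8

Weights: 1 ro:b H, 2 map L, 3 pu L, 4 fek L, 5 to: H, 6 fu: H, 7 kid L, 8 ka L, 9 mo: H.
Parse left to right (heavy = foot alone; LL = one foot; stranded L unfooted): (ˈro:b) (map.ˈpu) fek (ˈto:) (ˈfu:) (kid.ˈka) (ˈmo:).
Foot heads: 1, 3, 5, 6, 8, 9.
Primary stress on the rightmost head = syllable 9.
Secondary stress on 1, 3, 5, 6, 8: ˌro:b.map.ˌpu.fek.ˌto:.ˌfu:.kid.ˌka.ˈmo:.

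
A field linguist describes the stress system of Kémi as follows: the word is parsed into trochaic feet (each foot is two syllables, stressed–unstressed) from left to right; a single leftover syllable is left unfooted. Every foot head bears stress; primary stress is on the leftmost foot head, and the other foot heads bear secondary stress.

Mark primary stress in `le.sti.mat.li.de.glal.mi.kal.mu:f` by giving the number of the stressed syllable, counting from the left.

1

Parse left to right into trochaic (ˈσσ) feet: (ˈle.sti) (ˈmat.li) (ˈde.glal) (ˈmi.kal) mu:f. Syllable 9 is left unfooted.
Foot heads (stressed positions): 1, 3, 5, 7.
End Rule Leftmost: primary stress on the leftmost head = syllable 1.
Primary stress: syllable 1 → ˈle.sti.mat.li.de.glal.mi.kal.mu:f.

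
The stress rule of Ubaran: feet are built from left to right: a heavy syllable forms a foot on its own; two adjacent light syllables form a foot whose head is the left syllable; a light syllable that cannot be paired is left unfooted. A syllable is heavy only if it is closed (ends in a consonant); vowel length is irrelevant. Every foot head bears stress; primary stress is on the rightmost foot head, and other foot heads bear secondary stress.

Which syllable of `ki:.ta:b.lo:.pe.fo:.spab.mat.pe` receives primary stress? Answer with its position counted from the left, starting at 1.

Weights: 1 ki: L, 2 ta:b H, 3 lo: L, 4 pe L, 5 fo: L, 6 spab H, 7 mat H, 8 pe L.
Parse left to right (heavy = foot alone; LL = one foot; stranded L unfooted): ki: (ˈta:b) (ˈlo:.pe) fo: (ˈspab) (ˈmat) pe.
Foot heads: 2, 3, 6, 7.
Primary stress on the rightmost head = syllable 7.
Primary stress: syllable 7 → ki:.ta:b.lo:.pe.fo:.spab.ˈmat.pe.

7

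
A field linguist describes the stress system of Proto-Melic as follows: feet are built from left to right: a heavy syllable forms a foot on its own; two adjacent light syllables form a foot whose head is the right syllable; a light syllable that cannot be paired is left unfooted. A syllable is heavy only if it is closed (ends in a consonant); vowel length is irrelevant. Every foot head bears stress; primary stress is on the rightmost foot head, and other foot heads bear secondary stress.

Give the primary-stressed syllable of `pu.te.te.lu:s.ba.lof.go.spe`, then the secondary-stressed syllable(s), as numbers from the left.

Weights: 1 pu L, 2 te L, 3 te L, 4 lu:s H, 5 ba L, 6 lof H, 7 go L, 8 spe L.
Parse left to right (heavy = foot alone; LL = one foot; stranded L unfooted): (pu.ˈte) te (ˈlu:s) ba (ˈlof) (go.ˈspe).
Foot heads: 2, 4, 6, 8.
Primary stress on the rightmost head = syllable 8.
Secondary stress on 2, 4, 6: pu.ˌte.te.ˌlu:s.ba.ˌlof.go.ˈspe.

primary 8, secondary 2, 4, 6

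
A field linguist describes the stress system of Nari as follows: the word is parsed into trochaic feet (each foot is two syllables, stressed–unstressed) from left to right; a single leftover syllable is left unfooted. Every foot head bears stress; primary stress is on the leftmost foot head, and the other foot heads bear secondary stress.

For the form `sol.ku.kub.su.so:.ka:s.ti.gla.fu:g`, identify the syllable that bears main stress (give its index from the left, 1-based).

Parse left to right into trochaic (ˈσσ) feet: (ˈsol.ku) (ˈkub.su) (ˈso:.ka:s) (ˈti.gla) fu:g. Syllable 9 is left unfooted.
Foot heads (stressed positions): 1, 3, 5, 7.
End Rule Leftmost: primary stress on the leftmost head = syllable 1.
Primary stress: syllable 1 → ˈsol.ku.kub.su.so:.ka:s.ti.gla.fu:g.

1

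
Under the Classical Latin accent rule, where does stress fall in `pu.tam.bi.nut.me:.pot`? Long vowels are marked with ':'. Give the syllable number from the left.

Classical Latin: stress the penult if heavy (long vowel or closed), else the antepenult.
Weights: 4 nut H, 5 me: H, 6 pot H.
The penult (syllable 5, me:) is heavy, so it takes stress.
Stress on syllable 5: pu.tam.bi.nut.ˈme:.pot.

5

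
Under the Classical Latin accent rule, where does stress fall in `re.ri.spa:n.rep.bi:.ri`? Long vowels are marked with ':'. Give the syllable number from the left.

5

Classical Latin: stress the penult if heavy (long vowel or closed), else the antepenult.
Weights: 4 rep H, 5 bi: H, 6 ri L.
The penult (syllable 5, bi:) is heavy, so it takes stress.
Stress on syllable 5: re.ri.spa:n.rep.ˈbi:.ri.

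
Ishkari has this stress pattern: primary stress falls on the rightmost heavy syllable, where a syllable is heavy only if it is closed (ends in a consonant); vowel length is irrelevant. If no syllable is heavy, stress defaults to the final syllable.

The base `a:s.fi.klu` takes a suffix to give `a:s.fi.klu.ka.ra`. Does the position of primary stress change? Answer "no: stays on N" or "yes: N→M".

no: stays on 1

Base `a:s.fi.klu` (3 syllables):
  Weights: 1 a:s H, 2 fi L, 3 klu L.
  Heavy syllables in the domain: 1. The rightmost is syllable 1 (a:s).
  → primary stress on syllable 1.
Suffixed `a:s.fi.klu.ka.ra` (5 syllables):
  Weights: 1 a:s H, 2 fi L, 3 klu L, 4 ka L, 5 ra L.
  Heavy syllables in the domain: 1. The rightmost is syllable 1 (a:s).
  → primary stress on syllable 1.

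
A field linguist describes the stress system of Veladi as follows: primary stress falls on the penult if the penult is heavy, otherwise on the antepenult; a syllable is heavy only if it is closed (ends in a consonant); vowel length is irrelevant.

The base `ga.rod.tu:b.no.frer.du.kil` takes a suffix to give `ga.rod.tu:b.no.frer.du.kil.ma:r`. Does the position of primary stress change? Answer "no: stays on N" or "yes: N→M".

yes: 5→7

Base `ga.rod.tu:b.no.frer.du.kil` (7 syllables):
  Weights: 5 frer H, 6 du L, 7 kil H.
  The penult (syllable 6, du) is light, so stress falls on the antepenult (syllable 5, frer).
  → primary stress on syllable 5.
Suffixed `ga.rod.tu:b.no.frer.du.kil.ma:r` (8 syllables):
  Weights: 6 du L, 7 kil H, 8 ma:r H.
  The penult (syllable 7, kil) is heavy, so it takes stress.
  → primary stress on syllable 7.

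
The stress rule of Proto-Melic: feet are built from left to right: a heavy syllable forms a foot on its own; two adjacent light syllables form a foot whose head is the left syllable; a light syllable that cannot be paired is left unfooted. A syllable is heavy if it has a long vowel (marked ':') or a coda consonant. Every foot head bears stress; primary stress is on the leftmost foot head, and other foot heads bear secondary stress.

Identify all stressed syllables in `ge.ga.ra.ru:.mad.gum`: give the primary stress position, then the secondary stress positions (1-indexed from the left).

Weights: 1 ge L, 2 ga L, 3 ra L, 4 ru: H, 5 mad H, 6 gum H.
Parse left to right (heavy = foot alone; LL = one foot; stranded L unfooted): (ˈge.ga) ra (ˈru:) (ˈmad) (ˈgum).
Foot heads: 1, 4, 5, 6.
Primary stress on the leftmost head = syllable 1.
Secondary stress on 4, 5, 6: ˈge.ga.ra.ˌru:.ˌmad.ˌgum.

primary 1, secondary 4, 5, 6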